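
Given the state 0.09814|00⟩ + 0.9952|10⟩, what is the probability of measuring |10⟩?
0.9904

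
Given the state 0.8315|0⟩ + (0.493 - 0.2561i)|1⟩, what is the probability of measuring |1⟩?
0.3086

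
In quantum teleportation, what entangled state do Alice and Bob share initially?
Bell state |Φ+⟩ = (|00⟩ + |11⟩)/√2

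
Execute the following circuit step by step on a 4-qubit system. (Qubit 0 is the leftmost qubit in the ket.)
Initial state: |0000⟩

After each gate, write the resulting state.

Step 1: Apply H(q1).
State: 1/√2|0000⟩ + 1/√2|0100⟩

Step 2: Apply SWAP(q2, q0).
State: 1/√2|0000⟩ + 1/√2|0100⟩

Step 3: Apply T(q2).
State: 1/√2|0000⟩ + 1/√2|0100⟩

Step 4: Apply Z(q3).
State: 1/√2|0000⟩ + 1/√2|0100⟩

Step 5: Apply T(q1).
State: 1/√2|0000⟩ + (1/2 + (1/2)i)|0100⟩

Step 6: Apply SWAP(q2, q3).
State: 1/√2|0000⟩ + (1/2 + (1/2)i)|0100⟩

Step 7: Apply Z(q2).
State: 1/√2|0000⟩ + (1/2 + (1/2)i)|0100⟩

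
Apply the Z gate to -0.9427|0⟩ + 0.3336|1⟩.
-0.9427|0⟩ - 0.3336|1⟩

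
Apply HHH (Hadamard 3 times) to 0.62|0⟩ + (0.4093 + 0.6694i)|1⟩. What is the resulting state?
(0.7278 + 0.4733i)|0⟩ + (0.149 - 0.4733i)|1⟩

H² = I, so H^3 = H: a single Hadamard. With (a, b) = (0.62, (0.4093 + 0.6694i)), H gives ((a + b)/√2, (a − b)/√2) = ((0.7278 + 0.4733i), (0.149 - 0.4733i)).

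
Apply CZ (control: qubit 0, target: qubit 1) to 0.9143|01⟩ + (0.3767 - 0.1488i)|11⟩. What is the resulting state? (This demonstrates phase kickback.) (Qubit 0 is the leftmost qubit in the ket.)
0.9143|01⟩ + (-0.3767 + 0.1488i)|11⟩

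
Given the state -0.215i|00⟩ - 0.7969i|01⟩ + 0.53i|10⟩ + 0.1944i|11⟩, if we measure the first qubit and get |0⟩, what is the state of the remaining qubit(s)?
-0.2605i|0⟩ - 0.9655i|1⟩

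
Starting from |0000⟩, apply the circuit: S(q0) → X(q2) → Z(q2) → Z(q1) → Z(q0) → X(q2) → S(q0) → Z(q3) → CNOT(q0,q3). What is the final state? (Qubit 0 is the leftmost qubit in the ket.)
-|0000⟩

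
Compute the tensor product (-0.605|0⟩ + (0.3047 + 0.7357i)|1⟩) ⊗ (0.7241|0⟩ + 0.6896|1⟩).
-0.4381|00⟩ - 0.4172|01⟩ + (0.2206 + 0.5327i)|10⟩ + (0.2101 + 0.5073i)|11⟩

amp(|b₁b₂…⟩) = product of the factor amplitudes for bits b₁, b₂, …; only kets whose every factor amplitude is nonzero survive.
|00⟩: (-0.605)(0.7241) = -0.4381
|01⟩: (-0.605)(0.6896) = -0.4172
|10⟩: (0.3047 + 0.7357i)(0.7241) = (0.2206 + 0.5327i)
|11⟩: (0.3047 + 0.7357i)(0.6896) = (0.2101 + 0.5073i)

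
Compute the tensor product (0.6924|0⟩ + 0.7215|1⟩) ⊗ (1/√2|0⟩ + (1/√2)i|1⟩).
0.4896|00⟩ + 0.4896i|01⟩ + 0.5102|10⟩ + 0.5102i|11⟩

amp(|b₁b₂…⟩) = product of the factor amplitudes for bits b₁, b₂, …; only kets whose every factor amplitude is nonzero survive.
|00⟩: (0.6924)(1/√2) = 0.4896
|01⟩: (0.6924)((1/√2)i) = 0.4896i
|10⟩: (0.7215)(1/√2) = 0.5102
|11⟩: (0.7215)((1/√2)i) = 0.5102i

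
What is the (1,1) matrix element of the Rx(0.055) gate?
0.9996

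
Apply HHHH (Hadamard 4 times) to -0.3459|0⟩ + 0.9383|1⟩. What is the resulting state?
-0.3459|0⟩ + 0.9383|1⟩

H² = I, so an even number of Hadamards cancels: H^4 = I and the state is unchanged.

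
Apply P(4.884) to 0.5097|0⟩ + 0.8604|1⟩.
0.5097|0⟩ + (0.1469 - 0.8478i)|1⟩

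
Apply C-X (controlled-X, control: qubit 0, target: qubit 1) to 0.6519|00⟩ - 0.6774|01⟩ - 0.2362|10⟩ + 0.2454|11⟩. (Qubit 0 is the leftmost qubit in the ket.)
0.6519|00⟩ - 0.6774|01⟩ + 0.2454|10⟩ - 0.2362|11⟩

C-X leaves the control-|0⟩ kets |00⟩, |01⟩ unchanged and applies X to qubit 1 on the control-|1⟩ pair (|10⟩, |11⟩).
X = [[0, 1], [1, 0]].
With a = amp(|10⟩) = -0.2362 and b = amp(|11⟩) = 0.2454:
new amp(|10⟩) = (1)·b = 0.2454
new amp(|11⟩) = (1)·a = -0.2362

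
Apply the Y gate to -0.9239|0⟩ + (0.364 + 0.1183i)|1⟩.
(0.1183 - 0.364i)|0⟩ - 0.9239i|1⟩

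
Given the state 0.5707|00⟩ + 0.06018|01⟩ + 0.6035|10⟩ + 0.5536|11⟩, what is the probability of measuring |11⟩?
0.3065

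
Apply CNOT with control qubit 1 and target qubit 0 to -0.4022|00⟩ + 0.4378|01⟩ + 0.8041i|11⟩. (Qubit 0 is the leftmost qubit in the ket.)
-0.4022|00⟩ + 0.8041i|01⟩ + 0.4378|11⟩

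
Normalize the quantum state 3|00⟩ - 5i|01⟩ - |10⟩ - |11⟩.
1/2|00⟩ - 0.8333i|01⟩ - 0.1667|10⟩ - 0.1667|11⟩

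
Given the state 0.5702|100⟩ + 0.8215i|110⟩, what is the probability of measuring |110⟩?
0.6749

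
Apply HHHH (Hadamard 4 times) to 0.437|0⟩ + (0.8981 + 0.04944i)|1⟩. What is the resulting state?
0.437|0⟩ + (0.8981 + 0.04944i)|1⟩

H² = I, so an even number of Hadamards cancels: H^4 = I and the state is unchanged.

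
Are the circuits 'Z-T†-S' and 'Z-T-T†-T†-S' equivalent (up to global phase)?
Yes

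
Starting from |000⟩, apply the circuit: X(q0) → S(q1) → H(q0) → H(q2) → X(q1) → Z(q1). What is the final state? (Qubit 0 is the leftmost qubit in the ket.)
-1/2|010⟩ - 1/2|011⟩ + 1/2|110⟩ + 1/2|111⟩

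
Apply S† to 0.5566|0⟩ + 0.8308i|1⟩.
0.5566|0⟩ + 0.8308|1⟩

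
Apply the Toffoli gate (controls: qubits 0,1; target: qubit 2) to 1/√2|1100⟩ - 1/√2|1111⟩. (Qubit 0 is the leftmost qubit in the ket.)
-1/√2|1101⟩ + 1/√2|1110⟩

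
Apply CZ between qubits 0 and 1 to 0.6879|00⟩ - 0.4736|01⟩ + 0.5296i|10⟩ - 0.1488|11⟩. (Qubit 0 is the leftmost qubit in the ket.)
0.6879|00⟩ - 0.4736|01⟩ + 0.5296i|10⟩ + 0.1488|11⟩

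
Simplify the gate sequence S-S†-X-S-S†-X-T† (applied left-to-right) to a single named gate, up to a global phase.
T†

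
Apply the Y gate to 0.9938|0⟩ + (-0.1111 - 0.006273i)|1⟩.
(-0.006273 + 0.1111i)|0⟩ + 0.9938i|1⟩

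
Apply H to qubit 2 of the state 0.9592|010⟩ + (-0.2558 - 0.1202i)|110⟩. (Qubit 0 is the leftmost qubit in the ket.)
0.6783|010⟩ + 0.6783|011⟩ + (-0.1809 - 0.08499i)|110⟩ + (-0.1809 - 0.08499i)|111⟩

H on qubit 2 mixes each pair of kets that differ only in qubit 2: amplitudes (a, b) of (|…0…⟩, |…1…⟩) become ((a + b)/√2, (a − b)/√2). Kets absent from the input have amplitude 0.
(|010⟩, |011⟩): (a, b) = (0.9592, 0) → (0.6783, 0.6783)
(|110⟩, |111⟩): (a, b) = ((-0.2558 - 0.1202i), 0) → ((-0.1809 - 0.08499i), (-0.1809 - 0.08499i))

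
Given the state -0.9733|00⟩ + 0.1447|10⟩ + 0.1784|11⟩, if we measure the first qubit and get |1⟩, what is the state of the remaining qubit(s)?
0.6299|0⟩ + 0.7766|1⟩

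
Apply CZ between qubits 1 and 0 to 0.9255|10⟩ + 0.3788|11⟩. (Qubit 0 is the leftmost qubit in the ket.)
0.9255|10⟩ - 0.3788|11⟩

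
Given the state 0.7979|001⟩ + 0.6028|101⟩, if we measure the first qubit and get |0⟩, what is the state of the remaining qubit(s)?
|01⟩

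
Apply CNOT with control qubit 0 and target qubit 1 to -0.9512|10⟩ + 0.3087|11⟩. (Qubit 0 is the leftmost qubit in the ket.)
0.3087|10⟩ - 0.9512|11⟩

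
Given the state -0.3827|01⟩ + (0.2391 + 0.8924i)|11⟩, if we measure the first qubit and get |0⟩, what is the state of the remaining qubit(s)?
-|1⟩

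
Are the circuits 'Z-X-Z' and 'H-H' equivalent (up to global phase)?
No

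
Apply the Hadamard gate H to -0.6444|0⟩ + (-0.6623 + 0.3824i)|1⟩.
(-0.924 + 0.2704i)|0⟩ + (0.01266 - 0.2704i)|1⟩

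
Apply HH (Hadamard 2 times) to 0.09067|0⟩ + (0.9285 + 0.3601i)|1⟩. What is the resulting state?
0.09067|0⟩ + (0.9285 + 0.3601i)|1⟩

H² = I, so an even number of Hadamards cancels: H^2 = I and the state is unchanged.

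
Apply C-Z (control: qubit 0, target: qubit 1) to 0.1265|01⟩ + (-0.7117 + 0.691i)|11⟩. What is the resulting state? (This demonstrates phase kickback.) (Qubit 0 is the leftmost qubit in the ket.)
0.1265|01⟩ + (0.7117 - 0.691i)|11⟩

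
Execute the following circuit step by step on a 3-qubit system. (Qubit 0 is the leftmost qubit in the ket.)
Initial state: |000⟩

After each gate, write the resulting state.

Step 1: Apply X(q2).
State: |001⟩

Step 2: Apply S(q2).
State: i|001⟩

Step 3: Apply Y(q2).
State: |000⟩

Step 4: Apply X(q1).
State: |010⟩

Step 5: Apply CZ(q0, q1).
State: |010⟩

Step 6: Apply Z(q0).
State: |010⟩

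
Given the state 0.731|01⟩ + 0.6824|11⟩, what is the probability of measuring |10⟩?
0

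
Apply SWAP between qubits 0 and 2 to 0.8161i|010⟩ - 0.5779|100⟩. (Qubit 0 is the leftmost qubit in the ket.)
-0.5779|001⟩ + 0.8161i|010⟩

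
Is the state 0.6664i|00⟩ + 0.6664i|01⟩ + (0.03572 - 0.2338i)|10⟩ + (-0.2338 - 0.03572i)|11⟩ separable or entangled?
Entangled

Writing the state as a|00⟩ + b|01⟩ + c|10⟩ + d|11⟩, it is a product state iff ad − bc = 0.
Here (a, b, c, d) = (0.6664i, 0.6664i, (0.03572 - 0.2338i), (-0.2338 - 0.03572i)): ad − bc = (0.6664i)(-0.2338 - 0.03572i) − (0.6664i)(0.03572 - 0.2338i) = (-0.132 - 0.1796i) ≠ 0, so the state is entangled.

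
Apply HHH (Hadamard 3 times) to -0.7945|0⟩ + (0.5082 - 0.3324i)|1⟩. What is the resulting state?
(-0.2024 - 0.235i)|0⟩ + (-0.9211 + 0.235i)|1⟩

H² = I, so H^3 = H: a single Hadamard. With (a, b) = (-0.7945, (0.5082 - 0.3324i)), H gives ((a + b)/√2, (a − b)/√2) = ((-0.2024 - 0.235i), (-0.9211 + 0.235i)).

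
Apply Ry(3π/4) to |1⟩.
-0.9239|0⟩ + 0.3827|1⟩

Ry(3π/4) = [[cos(θ/2), −sin(θ/2)], [sin(θ/2), cos(θ/2)]]; θ = 3π/4, cos(θ/2) ≈ 0.382683, sin(θ/2) ≈ 0.92388.
With a = amp(|0⟩) = 0 and b = amp(|1⟩) = 1:
new amp(|0⟩) = (0.382683)·a + (-0.92388)·b = -0.9239
new amp(|1⟩) = (0.92388)·a + (0.382683)·b = 0.3827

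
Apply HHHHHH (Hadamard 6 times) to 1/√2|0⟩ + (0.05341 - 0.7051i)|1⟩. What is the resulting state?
1/√2|0⟩ + (0.05341 - 0.7051i)|1⟩

H² = I, so an even number of Hadamards cancels: H^6 = I and the state is unchanged.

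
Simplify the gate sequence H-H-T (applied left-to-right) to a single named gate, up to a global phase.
T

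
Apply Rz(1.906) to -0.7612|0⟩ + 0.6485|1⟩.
(-0.4409 + 0.6205i)|0⟩ + (0.3756 + 0.5286i)|1⟩

Rz(1.906) = [[e^(−iθ/2), 0], [0, e^(iθ/2)]] with e^(±iθ/2) = cos(θ/2) ± i·sin(θ/2); θ = 1.906, cos(θ/2) ≈ 0.57924, sin(θ/2) ≈ 0.815157.
With a = amp(|0⟩) = -0.7612 and b = amp(|1⟩) = 0.6485:
new amp(|0⟩) = (0.57924 - 0.815157i)·a = (-0.4409 + 0.6205i)
new amp(|1⟩) = (0.57924 + 0.815157i)·b = (0.3756 + 0.5286i)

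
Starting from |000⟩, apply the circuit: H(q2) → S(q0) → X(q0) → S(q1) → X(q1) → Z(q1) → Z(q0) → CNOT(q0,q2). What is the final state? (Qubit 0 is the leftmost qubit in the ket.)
1/√2|110⟩ + 1/√2|111⟩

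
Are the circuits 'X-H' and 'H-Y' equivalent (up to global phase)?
No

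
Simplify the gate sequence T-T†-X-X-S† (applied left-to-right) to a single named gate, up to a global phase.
S†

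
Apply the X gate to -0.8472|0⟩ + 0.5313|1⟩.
0.5313|0⟩ - 0.8472|1⟩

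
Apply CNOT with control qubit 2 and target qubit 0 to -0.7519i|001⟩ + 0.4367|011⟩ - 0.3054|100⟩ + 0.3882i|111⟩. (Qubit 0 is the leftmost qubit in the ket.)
0.3882i|011⟩ - 0.3054|100⟩ - 0.7519i|101⟩ + 0.4367|111⟩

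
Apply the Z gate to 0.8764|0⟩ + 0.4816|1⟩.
0.8764|0⟩ - 0.4816|1⟩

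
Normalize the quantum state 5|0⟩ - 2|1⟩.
0.9285|0⟩ - 0.3714|1⟩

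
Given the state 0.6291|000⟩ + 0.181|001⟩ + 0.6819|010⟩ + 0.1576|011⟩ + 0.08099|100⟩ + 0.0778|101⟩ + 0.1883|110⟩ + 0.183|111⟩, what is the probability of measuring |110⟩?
0.03546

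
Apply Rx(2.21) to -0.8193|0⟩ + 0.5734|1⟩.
(-0.368 - 0.5123i)|0⟩ + (0.2575 + 0.732i)|1⟩

Rx(2.21) = [[cos(θ/2), −i·sin(θ/2)], [−i·sin(θ/2), cos(θ/2)]]; θ = 2.21, cos(θ/2) ≈ 0.449134, sin(θ/2) ≈ 0.893464.
With a = amp(|0⟩) = -0.8193 and b = amp(|1⟩) = 0.5734:
new amp(|0⟩) = (0.449134)·a + (-0.893464i)·b = (-0.368 - 0.5123i)
new amp(|1⟩) = (-0.893464i)·a + (0.449134)·b = (0.2575 + 0.732i)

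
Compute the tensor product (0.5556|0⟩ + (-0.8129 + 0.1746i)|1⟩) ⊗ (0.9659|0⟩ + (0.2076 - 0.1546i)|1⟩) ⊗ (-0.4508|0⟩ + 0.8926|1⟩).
-0.2419|000⟩ + 0.479|001⟩ + (-0.052 + 0.03872i)|010⟩ + (0.103 - 0.07667i)|011⟩ + (0.354 - 0.07603i)|100⟩ + (-0.7009 + 0.1505i)|101⟩ + (0.06391 - 0.07299i)|110⟩ + (-0.1265 + 0.1445i)|111⟩

amp(|b₁b₂…⟩) = product of the factor amplitudes for bits b₁, b₂, …; only kets whose every factor amplitude is nonzero survive.
|000⟩: (0.5556)(0.9659)(-0.4508) = -0.2419
|001⟩: (0.5556)(0.9659)(0.8926) = 0.479
|010⟩: (0.5556)(0.2076 - 0.1546i)(-0.4508) = (-0.052 + 0.03872i)
|011⟩: (0.5556)(0.2076 - 0.1546i)(0.8926) = (0.103 - 0.07667i)
|100⟩: (-0.8129 + 0.1746i)(0.9659)(-0.4508) = (0.354 - 0.07603i)
|101⟩: (-0.8129 + 0.1746i)(0.9659)(0.8926) = (-0.7009 + 0.1505i)
|110⟩: (-0.8129 + 0.1746i)(0.2076 - 0.1546i)(-0.4508) = (0.06391 - 0.07299i)
|111⟩: (-0.8129 + 0.1746i)(0.2076 - 0.1546i)(0.8926) = (-0.1265 + 0.1445i)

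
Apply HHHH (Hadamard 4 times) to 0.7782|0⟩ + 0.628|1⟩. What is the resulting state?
0.7782|0⟩ + 0.628|1⟩

H² = I, so an even number of Hadamards cancels: H^4 = I and the state is unchanged.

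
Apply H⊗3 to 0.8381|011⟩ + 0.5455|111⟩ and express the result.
0.4892|000⟩ - 0.4892|001⟩ - 0.4892|010⟩ + 0.4892|011⟩ + 0.1034|100⟩ - 0.1034|101⟩ - 0.1034|110⟩ + 0.1034|111⟩

H⊗3 gives amp(|y⟩) = (1/2√2) Σ_x (−1)^(x·y) amp(|x⟩), where x·y is the number of positions in which both x and y have a 1.
|000⟩: (0.8381 + 0.5455)/(2√2) = 0.4892
|001⟩: (-0.8381 - 0.5455)/(2√2) = -0.4892
|010⟩: (-0.8381 - 0.5455)/(2√2) = -0.4892
|011⟩: (0.8381 + 0.5455)/(2√2) = 0.4892
|100⟩: (0.8381 - 0.5455)/(2√2) = 0.1034
|101⟩: (-0.8381 + 0.5455)/(2√2) = -0.1034
|110⟩: (-0.8381 + 0.5455)/(2√2) = -0.1034
|111⟩: (0.8381 - 0.5455)/(2√2) = 0.1034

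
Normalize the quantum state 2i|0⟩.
i|0⟩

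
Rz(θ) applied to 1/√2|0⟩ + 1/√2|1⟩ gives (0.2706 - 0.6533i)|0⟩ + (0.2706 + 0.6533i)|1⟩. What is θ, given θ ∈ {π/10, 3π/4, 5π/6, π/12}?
3π/4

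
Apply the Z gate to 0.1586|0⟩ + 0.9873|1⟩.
0.1586|0⟩ - 0.9873|1⟩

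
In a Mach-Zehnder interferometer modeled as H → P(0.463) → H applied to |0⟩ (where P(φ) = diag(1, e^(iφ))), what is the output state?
(0.9474 + 0.2233i)|0⟩ + (0.05264 - 0.2233i)|1⟩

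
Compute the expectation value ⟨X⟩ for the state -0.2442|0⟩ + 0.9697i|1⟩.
0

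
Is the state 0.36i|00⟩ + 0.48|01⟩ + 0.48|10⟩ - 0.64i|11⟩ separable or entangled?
Separable

Writing the state as a|00⟩ + b|01⟩ + c|10⟩ + d|11⟩, it is a product state iff ad − bc = 0.
Here (a, b, c, d) = (0.36i, 0.48, 0.48, -0.64i): ad − bc = (0.36i)(-0.64i) − (0.48)(0.48) = 0, so the state is separable.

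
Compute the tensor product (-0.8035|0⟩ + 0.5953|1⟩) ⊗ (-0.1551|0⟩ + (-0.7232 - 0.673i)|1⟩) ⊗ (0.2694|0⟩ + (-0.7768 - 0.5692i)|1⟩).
0.03357|000⟩ + (-0.09681 - 0.07094i)|001⟩ + (0.1565 + 0.1457i)|010⟩ + (-0.1436 - 0.7508i)|011⟩ - 0.02487|100⟩ + (0.07172 + 0.05255i)|101⟩ + (-0.116 - 0.1079i)|110⟩ + (0.1064 + 0.5563i)|111⟩

amp(|b₁b₂…⟩) = product of the factor amplitudes for bits b₁, b₂, …; only kets whose every factor amplitude is nonzero survive.
|000⟩: (-0.8035)(-0.1551)(0.2694) = 0.03357
|001⟩: (-0.8035)(-0.1551)(-0.7768 - 0.5692i) = (-0.09681 - 0.07094i)
|010⟩: (-0.8035)(-0.7232 - 0.673i)(0.2694) = (0.1565 + 0.1457i)
|011⟩: (-0.8035)(-0.7232 - 0.673i)(-0.7768 - 0.5692i) = (-0.1436 - 0.7508i)
|100⟩: (0.5953)(-0.1551)(0.2694) = -0.02487
|101⟩: (0.5953)(-0.1551)(-0.7768 - 0.5692i) = (0.07172 + 0.05255i)
|110⟩: (0.5953)(-0.7232 - 0.673i)(0.2694) = (-0.116 - 0.1079i)
|111⟩: (0.5953)(-0.7232 - 0.673i)(-0.7768 - 0.5692i) = (0.1064 + 0.5563i)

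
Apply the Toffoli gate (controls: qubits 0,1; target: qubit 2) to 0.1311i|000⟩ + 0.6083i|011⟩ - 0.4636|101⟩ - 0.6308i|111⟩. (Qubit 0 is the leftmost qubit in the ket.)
0.1311i|000⟩ + 0.6083i|011⟩ - 0.4636|101⟩ - 0.6308i|110⟩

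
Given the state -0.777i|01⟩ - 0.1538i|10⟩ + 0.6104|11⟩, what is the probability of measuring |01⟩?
0.6037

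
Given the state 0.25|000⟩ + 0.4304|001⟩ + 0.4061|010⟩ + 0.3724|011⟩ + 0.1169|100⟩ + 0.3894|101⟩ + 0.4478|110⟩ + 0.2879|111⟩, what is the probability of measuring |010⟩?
0.1649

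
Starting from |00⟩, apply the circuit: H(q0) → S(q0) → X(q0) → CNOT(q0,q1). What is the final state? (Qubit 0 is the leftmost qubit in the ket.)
(1/√2)i|00⟩ + 1/√2|11⟩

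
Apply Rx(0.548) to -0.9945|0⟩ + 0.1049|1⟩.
(-0.9574 - 0.02838i)|0⟩ + (0.101 + 0.2691i)|1⟩

Rx(0.548) = [[cos(θ/2), −i·sin(θ/2)], [−i·sin(θ/2), cos(θ/2)]]; θ = 0.548, cos(θ/2) ≈ 0.962696, sin(θ/2) ≈ 0.270584.
With a = amp(|0⟩) = -0.9945 and b = amp(|1⟩) = 0.1049:
new amp(|0⟩) = (0.962696)·a + (-0.270584i)·b = (-0.9574 - 0.02838i)
new amp(|1⟩) = (-0.270584i)·a + (0.962696)·b = (0.101 + 0.2691i)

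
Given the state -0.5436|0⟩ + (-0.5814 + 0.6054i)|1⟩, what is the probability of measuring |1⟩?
0.7045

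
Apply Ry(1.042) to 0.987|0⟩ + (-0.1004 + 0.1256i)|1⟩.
(0.906 - 0.06252i)|0⟩ + (0.4042 + 0.1089i)|1⟩

Ry(1.042) = [[cos(θ/2), −sin(θ/2)], [sin(θ/2), cos(θ/2)]]; θ = 1.042, cos(θ/2) ≈ 0.867322, sin(θ/2) ≈ 0.497748.
With a = amp(|0⟩) = 0.987 and b = amp(|1⟩) = (-0.1004 + 0.1256i):
new amp(|0⟩) = (0.867322)·a + (-0.497748)·b = (0.906 - 0.06252i)
new amp(|1⟩) = (0.497748)·a + (0.867322)·b = (0.4042 + 0.1089i)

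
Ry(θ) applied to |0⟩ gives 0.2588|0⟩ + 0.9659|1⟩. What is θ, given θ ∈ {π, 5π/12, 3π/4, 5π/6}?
5π/6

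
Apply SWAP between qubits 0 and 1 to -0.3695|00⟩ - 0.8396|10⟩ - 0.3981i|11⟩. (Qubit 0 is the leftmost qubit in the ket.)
-0.3695|00⟩ - 0.8396|01⟩ - 0.3981i|11⟩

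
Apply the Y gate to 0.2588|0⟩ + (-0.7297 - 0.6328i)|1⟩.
(-0.6328 + 0.7297i)|0⟩ + 0.2588i|1⟩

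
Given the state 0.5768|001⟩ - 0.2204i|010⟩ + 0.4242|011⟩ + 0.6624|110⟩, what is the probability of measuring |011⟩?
0.1799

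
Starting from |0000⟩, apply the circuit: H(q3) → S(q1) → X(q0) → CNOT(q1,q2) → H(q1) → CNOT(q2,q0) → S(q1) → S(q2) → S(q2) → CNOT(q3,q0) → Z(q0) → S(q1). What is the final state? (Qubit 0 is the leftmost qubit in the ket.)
1/2|0001⟩ - 1/2|0101⟩ - 1/2|1000⟩ + 1/2|1100⟩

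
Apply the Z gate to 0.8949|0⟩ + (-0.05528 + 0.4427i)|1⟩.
0.8949|0⟩ + (0.05528 - 0.4427i)|1⟩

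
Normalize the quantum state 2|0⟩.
|0⟩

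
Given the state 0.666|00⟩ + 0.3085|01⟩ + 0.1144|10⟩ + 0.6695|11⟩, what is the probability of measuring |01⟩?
0.09517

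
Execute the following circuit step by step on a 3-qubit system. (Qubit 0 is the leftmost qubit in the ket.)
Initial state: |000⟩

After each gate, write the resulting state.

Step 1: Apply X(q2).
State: |001⟩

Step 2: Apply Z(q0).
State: |001⟩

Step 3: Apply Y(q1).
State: i|011⟩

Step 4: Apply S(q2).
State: -|011⟩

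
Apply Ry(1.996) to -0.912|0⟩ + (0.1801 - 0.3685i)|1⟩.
(-0.6456 + 0.3097i)|0⟩ + (-0.6688 - 0.1997i)|1⟩

Ry(1.996) = [[cos(θ/2), −sin(θ/2)], [sin(θ/2), cos(θ/2)]]; θ = 1.996, cos(θ/2) ≈ 0.541984, sin(θ/2) ≈ 0.840389.
With a = amp(|0⟩) = -0.912 and b = amp(|1⟩) = (0.1801 - 0.3685i):
new amp(|0⟩) = (0.541984)·a + (-0.840389)·b = (-0.6456 + 0.3097i)
new amp(|1⟩) = (0.840389)·a + (0.541984)·b = (-0.6688 - 0.1997i)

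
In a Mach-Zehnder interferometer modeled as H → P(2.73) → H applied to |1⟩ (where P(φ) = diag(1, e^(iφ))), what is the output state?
(0.9582 - 0.2i)|0⟩ + (0.04176 + 0.2i)|1⟩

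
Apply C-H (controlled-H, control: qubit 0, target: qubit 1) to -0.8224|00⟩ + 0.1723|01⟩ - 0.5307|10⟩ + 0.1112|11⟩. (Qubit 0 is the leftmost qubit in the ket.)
-0.8224|00⟩ + 0.1723|01⟩ - 0.2966|10⟩ - 0.4539|11⟩

C-H leaves the control-|0⟩ kets |00⟩, |01⟩ unchanged and applies H to qubit 1 on the control-|1⟩ pair (|10⟩, |11⟩).
H = [[1/√2, 1/√2], [1/√2, -1/√2]].
With a = amp(|10⟩) = -0.5307 and b = amp(|11⟩) = 0.1112:
new amp(|10⟩) = (1/√2)·a + (1/√2)·b = -0.2966
new amp(|11⟩) = (1/√2)·a + (-1/√2)·b = -0.4539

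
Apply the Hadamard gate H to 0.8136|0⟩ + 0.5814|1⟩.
0.9864|0⟩ + 0.1642|1⟩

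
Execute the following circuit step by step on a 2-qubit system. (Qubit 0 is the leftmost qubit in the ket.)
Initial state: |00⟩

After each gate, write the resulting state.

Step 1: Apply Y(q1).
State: i|01⟩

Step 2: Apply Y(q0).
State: -|11⟩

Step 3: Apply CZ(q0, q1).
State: |11⟩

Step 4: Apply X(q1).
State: |10⟩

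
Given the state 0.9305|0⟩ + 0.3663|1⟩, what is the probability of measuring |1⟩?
0.1342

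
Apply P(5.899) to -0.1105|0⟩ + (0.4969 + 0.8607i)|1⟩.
-0.1105|0⟩ + (0.7833 + 0.6117i)|1⟩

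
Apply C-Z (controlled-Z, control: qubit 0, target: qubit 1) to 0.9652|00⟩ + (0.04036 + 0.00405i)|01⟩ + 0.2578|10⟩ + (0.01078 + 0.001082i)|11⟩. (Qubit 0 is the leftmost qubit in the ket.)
0.9652|00⟩ + (0.04036 + 0.00405i)|01⟩ + 0.2578|10⟩ + (-0.01078 - 0.001082i)|11⟩

C-Z leaves the control-|0⟩ kets |00⟩, |01⟩ unchanged and applies Z to qubit 1 on the control-|1⟩ pair (|10⟩, |11⟩).
Z = [[1, 0], [0, -1]].
With a = amp(|10⟩) = 0.2578 and b = amp(|11⟩) = (0.01078 + 0.001082i):
new amp(|10⟩) = (1)·a = 0.2578
new amp(|11⟩) = (-1)·b = (-0.01078 - 0.001082i)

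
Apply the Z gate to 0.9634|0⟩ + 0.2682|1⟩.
0.9634|0⟩ - 0.2682|1⟩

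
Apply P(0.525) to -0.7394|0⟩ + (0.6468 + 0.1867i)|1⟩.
-0.7394|0⟩ + (0.4661 + 0.4857i)|1⟩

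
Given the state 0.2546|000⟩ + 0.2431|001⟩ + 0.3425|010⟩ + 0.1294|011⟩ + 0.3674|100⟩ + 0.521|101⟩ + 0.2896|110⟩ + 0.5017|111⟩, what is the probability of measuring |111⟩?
0.2517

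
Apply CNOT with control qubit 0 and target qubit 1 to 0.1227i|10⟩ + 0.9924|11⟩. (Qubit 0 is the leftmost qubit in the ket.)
0.9924|10⟩ + 0.1227i|11⟩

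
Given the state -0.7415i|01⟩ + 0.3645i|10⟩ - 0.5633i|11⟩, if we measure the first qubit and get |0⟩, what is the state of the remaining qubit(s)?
-i|1⟩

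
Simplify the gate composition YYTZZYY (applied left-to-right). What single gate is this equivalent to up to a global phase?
T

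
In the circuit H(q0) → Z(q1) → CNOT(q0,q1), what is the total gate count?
3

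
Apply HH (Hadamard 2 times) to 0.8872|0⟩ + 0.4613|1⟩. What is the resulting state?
0.8872|0⟩ + 0.4613|1⟩

H² = I, so an even number of Hadamards cancels: H^2 = I and the state is unchanged.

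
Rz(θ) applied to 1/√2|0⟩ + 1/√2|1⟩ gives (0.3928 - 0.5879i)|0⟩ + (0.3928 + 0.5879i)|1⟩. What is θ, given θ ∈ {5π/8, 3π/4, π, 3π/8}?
5π/8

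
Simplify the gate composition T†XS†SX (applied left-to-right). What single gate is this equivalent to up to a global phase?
T†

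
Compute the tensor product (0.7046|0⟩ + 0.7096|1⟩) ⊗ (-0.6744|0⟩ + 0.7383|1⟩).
-0.4752|00⟩ + 0.5202|01⟩ - 0.4786|10⟩ + 0.5239|11⟩

amp(|b₁b₂…⟩) = product of the factor amplitudes for bits b₁, b₂, …; only kets whose every factor amplitude is nonzero survive.
|00⟩: (0.7046)(-0.6744) = -0.4752
|01⟩: (0.7046)(0.7383) = 0.5202
|10⟩: (0.7096)(-0.6744) = -0.4786
|11⟩: (0.7096)(0.7383) = 0.5239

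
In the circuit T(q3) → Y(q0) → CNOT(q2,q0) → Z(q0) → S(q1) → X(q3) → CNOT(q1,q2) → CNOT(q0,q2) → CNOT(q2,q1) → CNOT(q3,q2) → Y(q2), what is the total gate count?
11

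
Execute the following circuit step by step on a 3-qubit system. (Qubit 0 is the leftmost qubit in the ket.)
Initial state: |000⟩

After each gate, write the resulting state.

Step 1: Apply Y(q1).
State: i|010⟩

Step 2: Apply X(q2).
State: i|011⟩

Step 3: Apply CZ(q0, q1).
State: i|011⟩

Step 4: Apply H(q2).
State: (1/√2)i|010⟩ - (1/√2)i|011⟩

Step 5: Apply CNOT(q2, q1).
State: -(1/√2)i|001⟩ + (1/√2)i|010⟩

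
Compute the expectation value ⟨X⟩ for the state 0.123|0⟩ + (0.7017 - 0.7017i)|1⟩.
0.1726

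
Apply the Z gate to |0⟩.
|0⟩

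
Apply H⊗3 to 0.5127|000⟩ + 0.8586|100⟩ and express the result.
0.4848|000⟩ + 0.4848|001⟩ + 0.4848|010⟩ + 0.4848|011⟩ - 0.1223|100⟩ - 0.1223|101⟩ - 0.1223|110⟩ - 0.1223|111⟩

H⊗3 gives amp(|y⟩) = (1/2√2) Σ_x (−1)^(x·y) amp(|x⟩), where x·y is the number of positions in which both x and y have a 1.
|000⟩: (0.5127 + 0.8586)/(2√2) = 0.4848
|001⟩: (0.5127 + 0.8586)/(2√2) = 0.4848
|010⟩: (0.5127 + 0.8586)/(2√2) = 0.4848
|011⟩: (0.5127 + 0.8586)/(2√2) = 0.4848
|100⟩: (0.5127 - 0.8586)/(2√2) = -0.1223
|101⟩: (0.5127 - 0.8586)/(2√2) = -0.1223
|110⟩: (0.5127 - 0.8586)/(2√2) = -0.1223
|111⟩: (0.5127 - 0.8586)/(2√2) = -0.1223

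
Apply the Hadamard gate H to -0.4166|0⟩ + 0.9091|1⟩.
0.3483|0⟩ - 0.9374|1⟩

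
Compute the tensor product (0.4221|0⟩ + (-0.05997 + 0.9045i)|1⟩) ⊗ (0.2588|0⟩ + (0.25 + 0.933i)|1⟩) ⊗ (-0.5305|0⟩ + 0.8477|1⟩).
-0.05795|000⟩ + 0.0926|001⟩ + (-0.05598 - 0.2089i)|010⟩ + (0.08945 + 0.3338i)|011⟩ + (0.008233 - 0.1242i)|100⟩ + (-0.01316 + 0.1984i)|101⟩ + (0.4556 - 0.09028i)|110⟩ + (-0.7281 + 0.1443i)|111⟩

amp(|b₁b₂…⟩) = product of the factor amplitudes for bits b₁, b₂, …; only kets whose every factor amplitude is nonzero survive.
|000⟩: (0.4221)(0.2588)(-0.5305) = -0.05795
|001⟩: (0.4221)(0.2588)(0.8477) = 0.0926
|010⟩: (0.4221)(0.25 + 0.933i)(-0.5305) = (-0.05598 - 0.2089i)
|011⟩: (0.4221)(0.25 + 0.933i)(0.8477) = (0.08945 + 0.3338i)
|100⟩: (-0.05997 + 0.9045i)(0.2588)(-0.5305) = (0.008233 - 0.1242i)
|101⟩: (-0.05997 + 0.9045i)(0.2588)(0.8477) = (-0.01316 + 0.1984i)
|110⟩: (-0.05997 + 0.9045i)(0.25 + 0.933i)(-0.5305) = (0.4556 - 0.09028i)
|111⟩: (-0.05997 + 0.9045i)(0.25 + 0.933i)(0.8477) = (-0.7281 + 0.1443i)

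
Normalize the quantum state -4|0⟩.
-|0⟩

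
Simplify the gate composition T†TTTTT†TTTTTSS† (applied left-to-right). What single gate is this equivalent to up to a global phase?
T†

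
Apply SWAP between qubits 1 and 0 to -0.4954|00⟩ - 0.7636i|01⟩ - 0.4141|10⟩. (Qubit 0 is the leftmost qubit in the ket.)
-0.4954|00⟩ - 0.4141|01⟩ - 0.7636i|10⟩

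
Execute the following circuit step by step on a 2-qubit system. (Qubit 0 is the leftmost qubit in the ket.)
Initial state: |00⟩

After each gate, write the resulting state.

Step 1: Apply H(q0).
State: 1/√2|00⟩ + 1/√2|10⟩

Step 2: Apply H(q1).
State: 1/2|00⟩ + 1/2|01⟩ + 1/2|10⟩ + 1/2|11⟩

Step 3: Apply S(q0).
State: 1/2|00⟩ + 1/2|01⟩ + (1/2)i|10⟩ + (1/2)i|11⟩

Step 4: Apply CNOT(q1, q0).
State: 1/2|00⟩ + (1/2)i|01⟩ + (1/2)i|10⟩ + 1/2|11⟩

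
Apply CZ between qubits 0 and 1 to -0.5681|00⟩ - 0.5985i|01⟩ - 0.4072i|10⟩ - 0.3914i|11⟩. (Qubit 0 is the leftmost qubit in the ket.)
-0.5681|00⟩ - 0.5985i|01⟩ - 0.4072i|10⟩ + 0.3914i|11⟩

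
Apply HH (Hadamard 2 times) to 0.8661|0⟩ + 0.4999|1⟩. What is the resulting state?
0.8661|0⟩ + 0.4999|1⟩

H² = I, so an even number of Hadamards cancels: H^2 = I and the state is unchanged.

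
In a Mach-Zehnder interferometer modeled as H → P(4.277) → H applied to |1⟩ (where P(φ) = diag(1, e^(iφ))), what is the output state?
(0.7109 + 0.4534i)|0⟩ + (0.2891 - 0.4534i)|1⟩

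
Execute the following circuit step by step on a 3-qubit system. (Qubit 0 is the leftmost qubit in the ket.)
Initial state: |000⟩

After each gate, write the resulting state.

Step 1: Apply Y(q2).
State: i|001⟩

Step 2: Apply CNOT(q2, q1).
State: i|011⟩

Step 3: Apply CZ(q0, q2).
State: i|011⟩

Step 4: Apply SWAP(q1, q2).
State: i|011⟩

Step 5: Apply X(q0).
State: i|111⟩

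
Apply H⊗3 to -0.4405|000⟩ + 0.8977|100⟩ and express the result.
0.1616|000⟩ + 0.1616|001⟩ + 0.1616|010⟩ + 0.1616|011⟩ - 0.4731|100⟩ - 0.4731|101⟩ - 0.4731|110⟩ - 0.4731|111⟩

H⊗3 gives amp(|y⟩) = (1/2√2) Σ_x (−1)^(x·y) amp(|x⟩), where x·y is the number of positions in which both x and y have a 1.
|000⟩: (-0.4405 + 0.8977)/(2√2) = 0.1616
|001⟩: (-0.4405 + 0.8977)/(2√2) = 0.1616
|010⟩: (-0.4405 + 0.8977)/(2√2) = 0.1616
|011⟩: (-0.4405 + 0.8977)/(2√2) = 0.1616
|100⟩: (-0.4405 - 0.8977)/(2√2) = -0.4731
|101⟩: (-0.4405 - 0.8977)/(2√2) = -0.4731
|110⟩: (-0.4405 - 0.8977)/(2√2) = -0.4731
|111⟩: (-0.4405 - 0.8977)/(2√2) = -0.4731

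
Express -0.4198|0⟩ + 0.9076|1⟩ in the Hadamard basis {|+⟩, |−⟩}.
0.3449|+⟩ - 0.9386|−⟩

With |ψ⟩ = α|0⟩ + β|1⟩, the Hadamard-basis coefficients are ⟨+|ψ⟩ = (α + β)/√2 and ⟨−|ψ⟩ = (α − β)/√2.
Here α = -0.4198, β = 0.9076: (α + β)/√2 = 0.3449, (α − β)/√2 = -0.9386.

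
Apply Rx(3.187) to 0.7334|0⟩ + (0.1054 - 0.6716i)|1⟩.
(-0.6881 - 0.1054i)|0⟩ + (-0.002393 - 0.718i)|1⟩

Rx(3.187) = [[cos(θ/2), −i·sin(θ/2)], [−i·sin(θ/2), cos(θ/2)]]; θ = 3.187, cos(θ/2) ≈ -0.0227017, sin(θ/2) ≈ 0.999742.
With a = amp(|0⟩) = 0.7334 and b = amp(|1⟩) = (0.1054 - 0.6716i):
new amp(|0⟩) = (-0.0227017)·a + (-0.999742i)·b = (-0.6881 - 0.1054i)
new amp(|1⟩) = (-0.999742i)·a + (-0.0227017)·b = (-0.002393 - 0.718i)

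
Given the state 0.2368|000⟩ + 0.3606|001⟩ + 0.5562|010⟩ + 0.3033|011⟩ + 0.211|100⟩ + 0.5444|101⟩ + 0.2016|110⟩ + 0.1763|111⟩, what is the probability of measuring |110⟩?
0.04064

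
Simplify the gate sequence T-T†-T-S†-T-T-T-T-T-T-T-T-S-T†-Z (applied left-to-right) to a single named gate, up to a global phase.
Z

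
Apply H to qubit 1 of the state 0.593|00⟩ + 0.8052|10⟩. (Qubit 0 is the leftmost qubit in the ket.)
0.4193|00⟩ + 0.4193|01⟩ + 0.5694|10⟩ + 0.5694|11⟩

H on qubit 1 mixes each pair of kets that differ only in qubit 1: amplitudes (a, b) of (|…0…⟩, |…1…⟩) become ((a + b)/√2, (a − b)/√2). Kets absent from the input have amplitude 0.
(|00⟩, |01⟩): (a, b) = (0.593, 0) → (0.4193, 0.4193)
(|10⟩, |11⟩): (a, b) = (0.8052, 0) → (0.5694, 0.5694)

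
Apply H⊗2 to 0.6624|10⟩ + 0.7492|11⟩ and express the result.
0.7058|00⟩ - 0.0434|01⟩ - 0.7058|10⟩ + 0.0434|11⟩

H⊗2 gives amp(|y⟩) = (1/2) Σ_x (−1)^(x·y) amp(|x⟩), where x·y is the number of positions in which both x and y have a 1.
|00⟩: (0.6624 + 0.7492)/2 = 0.7058
|01⟩: (0.6624 - 0.7492)/2 = -0.0434
|10⟩: (-0.6624 - 0.7492)/2 = -0.7058
|11⟩: (-0.6624 + 0.7492)/2 = 0.0434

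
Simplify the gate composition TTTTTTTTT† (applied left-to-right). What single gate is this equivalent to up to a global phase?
T†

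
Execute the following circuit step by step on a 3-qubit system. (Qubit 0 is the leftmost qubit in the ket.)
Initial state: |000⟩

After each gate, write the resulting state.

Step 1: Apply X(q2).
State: |001⟩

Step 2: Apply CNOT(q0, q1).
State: |001⟩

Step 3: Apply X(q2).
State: |000⟩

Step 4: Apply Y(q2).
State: i|001⟩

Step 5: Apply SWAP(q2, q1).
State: i|010⟩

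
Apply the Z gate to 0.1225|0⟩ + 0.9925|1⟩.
0.1225|0⟩ - 0.9925|1⟩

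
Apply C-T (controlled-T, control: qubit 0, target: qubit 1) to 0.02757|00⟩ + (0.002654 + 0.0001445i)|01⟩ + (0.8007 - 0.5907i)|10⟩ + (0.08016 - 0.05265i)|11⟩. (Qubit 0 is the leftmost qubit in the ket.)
0.02757|00⟩ + (0.002654 + 0.0001445i)|01⟩ + (0.8007 - 0.5907i)|10⟩ + (0.09391 + 0.01945i)|11⟩

C-T leaves the control-|0⟩ kets |00⟩, |01⟩ unchanged and applies T to qubit 1 on the control-|1⟩ pair (|10⟩, |11⟩).
T = [[1, 0], [0, (1/√2 + (1/√2)i)]].
With a = amp(|10⟩) = (0.8007 - 0.5907i) and b = amp(|11⟩) = (0.08016 - 0.05265i):
new amp(|10⟩) = (1)·a = (0.8007 - 0.5907i)
new amp(|11⟩) = (1/√2 + (1/√2)i)·b = (0.09391 + 0.01945i)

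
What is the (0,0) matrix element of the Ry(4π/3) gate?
-1/2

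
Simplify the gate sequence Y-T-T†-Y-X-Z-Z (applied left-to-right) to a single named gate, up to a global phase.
X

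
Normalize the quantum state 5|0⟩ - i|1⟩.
0.9806|0⟩ - 0.1961i|1⟩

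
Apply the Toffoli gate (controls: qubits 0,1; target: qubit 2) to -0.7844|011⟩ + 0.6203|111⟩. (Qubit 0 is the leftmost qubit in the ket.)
-0.7844|011⟩ + 0.6203|110⟩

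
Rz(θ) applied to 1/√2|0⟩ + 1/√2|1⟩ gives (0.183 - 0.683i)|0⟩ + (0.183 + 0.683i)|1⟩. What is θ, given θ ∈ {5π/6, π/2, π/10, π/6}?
5π/6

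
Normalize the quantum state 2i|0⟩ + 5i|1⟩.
0.3714i|0⟩ + 0.9285i|1⟩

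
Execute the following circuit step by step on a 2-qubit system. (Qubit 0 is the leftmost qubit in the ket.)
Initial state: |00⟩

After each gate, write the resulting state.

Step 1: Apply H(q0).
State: 1/√2|00⟩ + 1/√2|10⟩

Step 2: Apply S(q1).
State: 1/√2|00⟩ + 1/√2|10⟩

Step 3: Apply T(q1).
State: 1/√2|00⟩ + 1/√2|10⟩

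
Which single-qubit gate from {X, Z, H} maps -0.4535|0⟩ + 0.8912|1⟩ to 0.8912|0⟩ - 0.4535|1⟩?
X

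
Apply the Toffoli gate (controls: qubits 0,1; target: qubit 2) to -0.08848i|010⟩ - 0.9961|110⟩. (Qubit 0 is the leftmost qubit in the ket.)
-0.08848i|010⟩ - 0.9961|111⟩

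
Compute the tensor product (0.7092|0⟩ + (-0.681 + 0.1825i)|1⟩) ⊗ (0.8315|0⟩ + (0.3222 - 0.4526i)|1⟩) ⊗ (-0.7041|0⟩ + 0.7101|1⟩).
-0.4152|000⟩ + 0.4187|001⟩ + (-0.1609 + 0.226i)|010⟩ + (0.1623 - 0.2279i)|011⟩ + (0.3987 - 0.1068i)|100⟩ + (-0.4021 + 0.1078i)|101⟩ + (0.09633 - 0.2584i)|110⟩ + (-0.09715 + 0.2606i)|111⟩

amp(|b₁b₂…⟩) = product of the factor amplitudes for bits b₁, b₂, …; only kets whose every factor amplitude is nonzero survive.
|000⟩: (0.7092)(0.8315)(-0.7041) = -0.4152
|001⟩: (0.7092)(0.8315)(0.7101) = 0.4187
|010⟩: (0.7092)(0.3222 - 0.4526i)(-0.7041) = (-0.1609 + 0.226i)
|011⟩: (0.7092)(0.3222 - 0.4526i)(0.7101) = (0.1623 - 0.2279i)
|100⟩: (-0.681 + 0.1825i)(0.8315)(-0.7041) = (0.3987 - 0.1068i)
|101⟩: (-0.681 + 0.1825i)(0.8315)(0.7101) = (-0.4021 + 0.1078i)
|110⟩: (-0.681 + 0.1825i)(0.3222 - 0.4526i)(-0.7041) = (0.09633 - 0.2584i)
|111⟩: (-0.681 + 0.1825i)(0.3222 - 0.4526i)(0.7101) = (-0.09715 + 0.2606i)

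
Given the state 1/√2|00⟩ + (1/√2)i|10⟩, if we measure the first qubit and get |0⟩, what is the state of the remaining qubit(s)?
|0⟩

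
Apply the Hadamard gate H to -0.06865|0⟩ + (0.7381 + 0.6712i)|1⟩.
(0.4734 + 0.4746i)|0⟩ + (-0.5705 - 0.4746i)|1⟩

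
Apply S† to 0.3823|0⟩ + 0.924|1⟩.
0.3823|0⟩ - 0.924i|1⟩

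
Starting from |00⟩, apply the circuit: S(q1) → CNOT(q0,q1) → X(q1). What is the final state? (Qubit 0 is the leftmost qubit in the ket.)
|01⟩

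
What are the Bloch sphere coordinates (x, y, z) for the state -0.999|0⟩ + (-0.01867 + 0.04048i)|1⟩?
(0.0373, -0.08088, 0.996)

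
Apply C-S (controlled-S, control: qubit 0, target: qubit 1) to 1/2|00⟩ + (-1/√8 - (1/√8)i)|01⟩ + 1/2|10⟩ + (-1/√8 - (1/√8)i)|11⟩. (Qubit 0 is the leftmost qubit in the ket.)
1/2|00⟩ + (-1/√8 - (1/√8)i)|01⟩ + 1/2|10⟩ + (1/√8 - (1/√8)i)|11⟩

C-S leaves the control-|0⟩ kets |00⟩, |01⟩ unchanged and applies S to qubit 1 on the control-|1⟩ pair (|10⟩, |11⟩).
S = [[1, 0], [0, i]].
With a = amp(|10⟩) = 1/2 and b = amp(|11⟩) = (-1/√8 - (1/√8)i):
new amp(|10⟩) = (1)·a = 1/2
new amp(|11⟩) = (i)·b = (1/√8 - (1/√8)i)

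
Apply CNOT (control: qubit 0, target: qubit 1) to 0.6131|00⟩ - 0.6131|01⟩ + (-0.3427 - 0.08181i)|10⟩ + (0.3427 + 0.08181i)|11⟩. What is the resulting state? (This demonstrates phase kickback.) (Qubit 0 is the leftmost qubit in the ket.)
0.6131|00⟩ - 0.6131|01⟩ + (0.3427 + 0.08181i)|10⟩ + (-0.3427 - 0.08181i)|11⟩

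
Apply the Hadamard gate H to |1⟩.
1/√2|0⟩ - 1/√2|1⟩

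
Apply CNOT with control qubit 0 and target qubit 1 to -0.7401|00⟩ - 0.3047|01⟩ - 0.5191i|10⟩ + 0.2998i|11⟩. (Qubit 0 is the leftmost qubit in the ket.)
-0.7401|00⟩ - 0.3047|01⟩ + 0.2998i|10⟩ - 0.5191i|11⟩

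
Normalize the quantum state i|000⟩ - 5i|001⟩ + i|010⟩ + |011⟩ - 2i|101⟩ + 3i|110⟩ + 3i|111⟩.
0.1414i|000⟩ - (1/√2)i|001⟩ + 0.1414i|010⟩ + 0.1414|011⟩ - 0.2828i|101⟩ + 0.4243i|110⟩ + 0.4243i|111⟩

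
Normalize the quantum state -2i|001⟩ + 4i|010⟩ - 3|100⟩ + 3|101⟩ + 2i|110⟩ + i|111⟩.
-0.305i|001⟩ + 0.61i|010⟩ - 0.4575|100⟩ + 0.4575|101⟩ + 0.305i|110⟩ + 0.1525i|111⟩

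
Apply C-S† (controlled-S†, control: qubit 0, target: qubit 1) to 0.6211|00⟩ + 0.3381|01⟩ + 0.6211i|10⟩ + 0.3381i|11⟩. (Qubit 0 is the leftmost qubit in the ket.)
0.6211|00⟩ + 0.3381|01⟩ + 0.6211i|10⟩ + 0.3381|11⟩

C-S† leaves the control-|0⟩ kets |00⟩, |01⟩ unchanged and applies S† to qubit 1 on the control-|1⟩ pair (|10⟩, |11⟩).
S† = [[1, 0], [0, -i]].
With a = amp(|10⟩) = 0.6211i and b = amp(|11⟩) = 0.3381i:
new amp(|10⟩) = (1)·a = 0.6211i
new amp(|11⟩) = (-i)·b = 0.3381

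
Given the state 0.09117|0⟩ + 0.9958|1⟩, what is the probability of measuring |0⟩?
0.008312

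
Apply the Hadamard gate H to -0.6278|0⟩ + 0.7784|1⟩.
0.1065|0⟩ - 0.9943|1⟩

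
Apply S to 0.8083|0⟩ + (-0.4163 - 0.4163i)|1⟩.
0.8083|0⟩ + (0.4163 - 0.4163i)|1⟩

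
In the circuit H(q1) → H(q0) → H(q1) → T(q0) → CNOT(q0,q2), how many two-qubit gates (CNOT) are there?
1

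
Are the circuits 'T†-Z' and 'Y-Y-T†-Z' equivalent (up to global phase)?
Yes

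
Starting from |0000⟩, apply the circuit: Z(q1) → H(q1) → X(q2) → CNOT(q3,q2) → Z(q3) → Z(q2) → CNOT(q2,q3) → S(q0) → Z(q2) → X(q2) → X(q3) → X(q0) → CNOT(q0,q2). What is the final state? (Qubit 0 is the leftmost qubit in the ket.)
1/√2|1010⟩ + 1/√2|1110⟩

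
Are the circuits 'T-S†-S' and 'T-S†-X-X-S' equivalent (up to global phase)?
Yes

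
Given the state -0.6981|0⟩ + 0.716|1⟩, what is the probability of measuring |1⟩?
0.5127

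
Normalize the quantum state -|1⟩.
-|1⟩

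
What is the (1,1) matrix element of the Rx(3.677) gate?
-0.2645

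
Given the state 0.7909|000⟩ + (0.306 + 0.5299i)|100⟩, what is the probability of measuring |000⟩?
0.6255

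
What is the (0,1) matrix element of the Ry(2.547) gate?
-0.9561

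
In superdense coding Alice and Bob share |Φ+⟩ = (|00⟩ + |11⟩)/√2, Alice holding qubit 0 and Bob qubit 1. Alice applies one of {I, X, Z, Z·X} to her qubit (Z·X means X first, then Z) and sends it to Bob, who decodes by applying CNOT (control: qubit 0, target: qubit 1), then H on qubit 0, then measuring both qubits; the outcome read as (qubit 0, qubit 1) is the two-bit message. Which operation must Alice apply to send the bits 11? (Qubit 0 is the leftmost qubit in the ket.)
Z·X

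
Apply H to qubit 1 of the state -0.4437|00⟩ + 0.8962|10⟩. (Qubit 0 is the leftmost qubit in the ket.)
-0.3137|00⟩ - 0.3137|01⟩ + 0.6337|10⟩ + 0.6337|11⟩

H on qubit 1 mixes each pair of kets that differ only in qubit 1: amplitudes (a, b) of (|…0…⟩, |…1…⟩) become ((a + b)/√2, (a − b)/√2). Kets absent from the input have amplitude 0.
(|00⟩, |01⟩): (a, b) = (-0.4437, 0) → (-0.3137, -0.3137)
(|10⟩, |11⟩): (a, b) = (0.8962, 0) → (0.6337, 0.6337)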